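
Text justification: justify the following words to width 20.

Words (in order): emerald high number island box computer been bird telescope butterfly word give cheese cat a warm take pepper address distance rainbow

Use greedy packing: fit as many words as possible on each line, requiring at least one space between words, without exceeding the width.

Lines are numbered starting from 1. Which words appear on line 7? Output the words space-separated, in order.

Answer: distance rainbow

Derivation:
Line 1: ['emerald', 'high', 'number'] (min_width=19, slack=1)
Line 2: ['island', 'box', 'computer'] (min_width=19, slack=1)
Line 3: ['been', 'bird', 'telescope'] (min_width=19, slack=1)
Line 4: ['butterfly', 'word', 'give'] (min_width=19, slack=1)
Line 5: ['cheese', 'cat', 'a', 'warm'] (min_width=17, slack=3)
Line 6: ['take', 'pepper', 'address'] (min_width=19, slack=1)
Line 7: ['distance', 'rainbow'] (min_width=16, slack=4)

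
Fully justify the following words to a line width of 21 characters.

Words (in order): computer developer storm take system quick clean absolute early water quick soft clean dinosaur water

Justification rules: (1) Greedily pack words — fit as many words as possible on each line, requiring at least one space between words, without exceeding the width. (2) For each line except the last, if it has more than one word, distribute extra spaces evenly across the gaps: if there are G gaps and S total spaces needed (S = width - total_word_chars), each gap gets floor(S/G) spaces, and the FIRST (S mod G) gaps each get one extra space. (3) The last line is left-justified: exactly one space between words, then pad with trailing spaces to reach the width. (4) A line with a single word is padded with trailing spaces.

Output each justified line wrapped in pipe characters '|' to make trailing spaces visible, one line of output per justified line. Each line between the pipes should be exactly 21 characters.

Line 1: ['computer', 'developer'] (min_width=18, slack=3)
Line 2: ['storm', 'take', 'system'] (min_width=17, slack=4)
Line 3: ['quick', 'clean', 'absolute'] (min_width=20, slack=1)
Line 4: ['early', 'water', 'quick'] (min_width=17, slack=4)
Line 5: ['soft', 'clean', 'dinosaur'] (min_width=19, slack=2)
Line 6: ['water'] (min_width=5, slack=16)

Answer: |computer    developer|
|storm   take   system|
|quick  clean absolute|
|early   water   quick|
|soft  clean  dinosaur|
|water                |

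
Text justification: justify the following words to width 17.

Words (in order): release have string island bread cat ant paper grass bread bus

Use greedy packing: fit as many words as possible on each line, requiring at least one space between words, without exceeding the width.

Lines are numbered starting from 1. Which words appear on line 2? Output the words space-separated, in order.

Answer: string island

Derivation:
Line 1: ['release', 'have'] (min_width=12, slack=5)
Line 2: ['string', 'island'] (min_width=13, slack=4)
Line 3: ['bread', 'cat', 'ant'] (min_width=13, slack=4)
Line 4: ['paper', 'grass', 'bread'] (min_width=17, slack=0)
Line 5: ['bus'] (min_width=3, slack=14)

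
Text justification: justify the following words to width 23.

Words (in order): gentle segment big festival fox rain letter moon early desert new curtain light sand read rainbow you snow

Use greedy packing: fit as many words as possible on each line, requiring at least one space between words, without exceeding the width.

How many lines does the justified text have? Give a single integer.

Answer: 6

Derivation:
Line 1: ['gentle', 'segment', 'big'] (min_width=18, slack=5)
Line 2: ['festival', 'fox', 'rain'] (min_width=17, slack=6)
Line 3: ['letter', 'moon', 'early'] (min_width=17, slack=6)
Line 4: ['desert', 'new', 'curtain'] (min_width=18, slack=5)
Line 5: ['light', 'sand', 'read', 'rainbow'] (min_width=23, slack=0)
Line 6: ['you', 'snow'] (min_width=8, slack=15)
Total lines: 6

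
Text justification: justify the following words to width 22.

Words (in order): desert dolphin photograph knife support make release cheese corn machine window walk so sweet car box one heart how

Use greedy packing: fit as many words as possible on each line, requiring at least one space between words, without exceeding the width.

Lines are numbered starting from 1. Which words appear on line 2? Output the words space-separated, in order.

Line 1: ['desert', 'dolphin'] (min_width=14, slack=8)
Line 2: ['photograph', 'knife'] (min_width=16, slack=6)
Line 3: ['support', 'make', 'release'] (min_width=20, slack=2)
Line 4: ['cheese', 'corn', 'machine'] (min_width=19, slack=3)
Line 5: ['window', 'walk', 'so', 'sweet'] (min_width=20, slack=2)
Line 6: ['car', 'box', 'one', 'heart', 'how'] (min_width=21, slack=1)

Answer: photograph knife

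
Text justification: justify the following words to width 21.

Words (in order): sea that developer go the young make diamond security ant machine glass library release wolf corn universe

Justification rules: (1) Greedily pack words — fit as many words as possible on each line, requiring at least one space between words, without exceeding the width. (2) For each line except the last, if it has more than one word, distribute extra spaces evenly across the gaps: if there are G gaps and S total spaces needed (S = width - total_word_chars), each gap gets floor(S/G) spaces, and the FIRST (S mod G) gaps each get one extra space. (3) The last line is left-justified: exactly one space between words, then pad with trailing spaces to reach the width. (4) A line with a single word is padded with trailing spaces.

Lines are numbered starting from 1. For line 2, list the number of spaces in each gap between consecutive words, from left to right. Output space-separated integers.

Line 1: ['sea', 'that', 'developer', 'go'] (min_width=21, slack=0)
Line 2: ['the', 'young', 'make'] (min_width=14, slack=7)
Line 3: ['diamond', 'security', 'ant'] (min_width=20, slack=1)
Line 4: ['machine', 'glass', 'library'] (min_width=21, slack=0)
Line 5: ['release', 'wolf', 'corn'] (min_width=17, slack=4)
Line 6: ['universe'] (min_width=8, slack=13)

Answer: 5 4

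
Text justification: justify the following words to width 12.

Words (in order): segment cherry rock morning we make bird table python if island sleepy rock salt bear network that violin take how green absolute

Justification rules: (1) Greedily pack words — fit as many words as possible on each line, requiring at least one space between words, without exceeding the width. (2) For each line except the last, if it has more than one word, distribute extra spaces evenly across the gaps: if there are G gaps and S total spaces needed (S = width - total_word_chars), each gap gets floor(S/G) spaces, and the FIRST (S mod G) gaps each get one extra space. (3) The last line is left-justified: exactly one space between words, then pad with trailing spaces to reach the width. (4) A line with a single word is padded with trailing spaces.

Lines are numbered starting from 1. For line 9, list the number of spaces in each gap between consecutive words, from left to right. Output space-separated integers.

Line 1: ['segment'] (min_width=7, slack=5)
Line 2: ['cherry', 'rock'] (min_width=11, slack=1)
Line 3: ['morning', 'we'] (min_width=10, slack=2)
Line 4: ['make', 'bird'] (min_width=9, slack=3)
Line 5: ['table', 'python'] (min_width=12, slack=0)
Line 6: ['if', 'island'] (min_width=9, slack=3)
Line 7: ['sleepy', 'rock'] (min_width=11, slack=1)
Line 8: ['salt', 'bear'] (min_width=9, slack=3)
Line 9: ['network', 'that'] (min_width=12, slack=0)
Line 10: ['violin', 'take'] (min_width=11, slack=1)
Line 11: ['how', 'green'] (min_width=9, slack=3)
Line 12: ['absolute'] (min_width=8, slack=4)

Answer: 1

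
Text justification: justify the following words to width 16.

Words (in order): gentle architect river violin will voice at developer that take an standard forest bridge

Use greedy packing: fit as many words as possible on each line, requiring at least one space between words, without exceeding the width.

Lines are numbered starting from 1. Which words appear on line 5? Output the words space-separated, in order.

Answer: take an standard

Derivation:
Line 1: ['gentle', 'architect'] (min_width=16, slack=0)
Line 2: ['river', 'violin'] (min_width=12, slack=4)
Line 3: ['will', 'voice', 'at'] (min_width=13, slack=3)
Line 4: ['developer', 'that'] (min_width=14, slack=2)
Line 5: ['take', 'an', 'standard'] (min_width=16, slack=0)
Line 6: ['forest', 'bridge'] (min_width=13, slack=3)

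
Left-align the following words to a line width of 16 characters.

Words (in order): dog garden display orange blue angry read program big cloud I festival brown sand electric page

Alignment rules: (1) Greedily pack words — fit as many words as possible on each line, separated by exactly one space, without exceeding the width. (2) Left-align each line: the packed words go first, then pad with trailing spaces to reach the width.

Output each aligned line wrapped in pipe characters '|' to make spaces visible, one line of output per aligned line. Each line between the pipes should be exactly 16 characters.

Line 1: ['dog', 'garden'] (min_width=10, slack=6)
Line 2: ['display', 'orange'] (min_width=14, slack=2)
Line 3: ['blue', 'angry', 'read'] (min_width=15, slack=1)
Line 4: ['program', 'big'] (min_width=11, slack=5)
Line 5: ['cloud', 'I', 'festival'] (min_width=16, slack=0)
Line 6: ['brown', 'sand'] (min_width=10, slack=6)
Line 7: ['electric', 'page'] (min_width=13, slack=3)

Answer: |dog garden      |
|display orange  |
|blue angry read |
|program big     |
|cloud I festival|
|brown sand      |
|electric page   |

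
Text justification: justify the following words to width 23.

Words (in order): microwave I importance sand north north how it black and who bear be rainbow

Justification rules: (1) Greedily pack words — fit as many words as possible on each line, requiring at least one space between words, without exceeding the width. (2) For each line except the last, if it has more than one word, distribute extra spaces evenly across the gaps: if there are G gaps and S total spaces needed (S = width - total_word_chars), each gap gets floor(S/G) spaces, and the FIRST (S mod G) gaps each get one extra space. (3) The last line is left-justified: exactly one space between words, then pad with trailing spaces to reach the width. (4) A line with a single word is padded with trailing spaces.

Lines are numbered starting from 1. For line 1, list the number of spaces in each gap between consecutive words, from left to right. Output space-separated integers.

Answer: 2 1

Derivation:
Line 1: ['microwave', 'I', 'importance'] (min_width=22, slack=1)
Line 2: ['sand', 'north', 'north', 'how', 'it'] (min_width=23, slack=0)
Line 3: ['black', 'and', 'who', 'bear', 'be'] (min_width=21, slack=2)
Line 4: ['rainbow'] (min_width=7, slack=16)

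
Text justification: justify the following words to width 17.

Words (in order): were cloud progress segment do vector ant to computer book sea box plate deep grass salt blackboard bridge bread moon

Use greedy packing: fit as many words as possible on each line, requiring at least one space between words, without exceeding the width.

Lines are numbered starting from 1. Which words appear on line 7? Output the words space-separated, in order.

Answer: blackboard bridge

Derivation:
Line 1: ['were', 'cloud'] (min_width=10, slack=7)
Line 2: ['progress', 'segment'] (min_width=16, slack=1)
Line 3: ['do', 'vector', 'ant', 'to'] (min_width=16, slack=1)
Line 4: ['computer', 'book', 'sea'] (min_width=17, slack=0)
Line 5: ['box', 'plate', 'deep'] (min_width=14, slack=3)
Line 6: ['grass', 'salt'] (min_width=10, slack=7)
Line 7: ['blackboard', 'bridge'] (min_width=17, slack=0)
Line 8: ['bread', 'moon'] (min_width=10, slack=7)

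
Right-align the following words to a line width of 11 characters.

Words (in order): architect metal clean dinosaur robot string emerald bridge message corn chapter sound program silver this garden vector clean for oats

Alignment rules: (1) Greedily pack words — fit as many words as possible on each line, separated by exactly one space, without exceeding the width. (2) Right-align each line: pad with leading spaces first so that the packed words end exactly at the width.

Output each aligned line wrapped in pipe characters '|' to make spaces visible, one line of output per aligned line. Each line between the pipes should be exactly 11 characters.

Line 1: ['architect'] (min_width=9, slack=2)
Line 2: ['metal', 'clean'] (min_width=11, slack=0)
Line 3: ['dinosaur'] (min_width=8, slack=3)
Line 4: ['robot'] (min_width=5, slack=6)
Line 5: ['string'] (min_width=6, slack=5)
Line 6: ['emerald'] (min_width=7, slack=4)
Line 7: ['bridge'] (min_width=6, slack=5)
Line 8: ['message'] (min_width=7, slack=4)
Line 9: ['corn'] (min_width=4, slack=7)
Line 10: ['chapter'] (min_width=7, slack=4)
Line 11: ['sound'] (min_width=5, slack=6)
Line 12: ['program'] (min_width=7, slack=4)
Line 13: ['silver', 'this'] (min_width=11, slack=0)
Line 14: ['garden'] (min_width=6, slack=5)
Line 15: ['vector'] (min_width=6, slack=5)
Line 16: ['clean', 'for'] (min_width=9, slack=2)
Line 17: ['oats'] (min_width=4, slack=7)

Answer: |  architect|
|metal clean|
|   dinosaur|
|      robot|
|     string|
|    emerald|
|     bridge|
|    message|
|       corn|
|    chapter|
|      sound|
|    program|
|silver this|
|     garden|
|     vector|
|  clean for|
|       oats|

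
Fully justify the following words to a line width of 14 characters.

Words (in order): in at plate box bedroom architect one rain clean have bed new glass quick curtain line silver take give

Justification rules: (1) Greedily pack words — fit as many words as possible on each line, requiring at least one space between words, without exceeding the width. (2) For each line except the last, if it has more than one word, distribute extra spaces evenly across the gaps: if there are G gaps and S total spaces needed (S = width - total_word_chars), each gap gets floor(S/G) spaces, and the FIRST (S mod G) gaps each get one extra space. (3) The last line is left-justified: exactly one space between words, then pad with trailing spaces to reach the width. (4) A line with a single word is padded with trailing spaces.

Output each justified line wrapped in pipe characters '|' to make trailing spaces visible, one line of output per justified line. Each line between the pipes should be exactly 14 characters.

Line 1: ['in', 'at', 'plate'] (min_width=11, slack=3)
Line 2: ['box', 'bedroom'] (min_width=11, slack=3)
Line 3: ['architect', 'one'] (min_width=13, slack=1)
Line 4: ['rain', 'clean'] (min_width=10, slack=4)
Line 5: ['have', 'bed', 'new'] (min_width=12, slack=2)
Line 6: ['glass', 'quick'] (min_width=11, slack=3)
Line 7: ['curtain', 'line'] (min_width=12, slack=2)
Line 8: ['silver', 'take'] (min_width=11, slack=3)
Line 9: ['give'] (min_width=4, slack=10)

Answer: |in   at  plate|
|box    bedroom|
|architect  one|
|rain     clean|
|have  bed  new|
|glass    quick|
|curtain   line|
|silver    take|
|give          |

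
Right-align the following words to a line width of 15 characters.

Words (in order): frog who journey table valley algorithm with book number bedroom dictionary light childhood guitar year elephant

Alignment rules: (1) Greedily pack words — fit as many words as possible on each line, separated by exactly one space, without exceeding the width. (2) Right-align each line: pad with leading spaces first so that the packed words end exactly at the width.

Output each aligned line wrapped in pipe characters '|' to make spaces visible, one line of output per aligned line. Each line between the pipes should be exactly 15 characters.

Answer: |       frog who|
|  journey table|
|         valley|
| algorithm with|
|    book number|
|        bedroom|
|     dictionary|
|light childhood|
|    guitar year|
|       elephant|

Derivation:
Line 1: ['frog', 'who'] (min_width=8, slack=7)
Line 2: ['journey', 'table'] (min_width=13, slack=2)
Line 3: ['valley'] (min_width=6, slack=9)
Line 4: ['algorithm', 'with'] (min_width=14, slack=1)
Line 5: ['book', 'number'] (min_width=11, slack=4)
Line 6: ['bedroom'] (min_width=7, slack=8)
Line 7: ['dictionary'] (min_width=10, slack=5)
Line 8: ['light', 'childhood'] (min_width=15, slack=0)
Line 9: ['guitar', 'year'] (min_width=11, slack=4)
Line 10: ['elephant'] (min_width=8, slack=7)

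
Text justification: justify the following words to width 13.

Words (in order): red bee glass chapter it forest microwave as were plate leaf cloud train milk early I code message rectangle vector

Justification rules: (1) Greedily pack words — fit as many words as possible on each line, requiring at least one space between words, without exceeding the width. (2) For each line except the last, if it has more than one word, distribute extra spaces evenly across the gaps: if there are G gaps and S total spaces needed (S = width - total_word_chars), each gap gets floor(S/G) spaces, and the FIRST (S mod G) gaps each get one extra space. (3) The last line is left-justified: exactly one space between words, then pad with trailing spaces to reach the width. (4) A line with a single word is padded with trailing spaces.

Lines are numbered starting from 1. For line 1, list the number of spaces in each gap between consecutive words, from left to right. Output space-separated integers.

Line 1: ['red', 'bee', 'glass'] (min_width=13, slack=0)
Line 2: ['chapter', 'it'] (min_width=10, slack=3)
Line 3: ['forest'] (min_width=6, slack=7)
Line 4: ['microwave', 'as'] (min_width=12, slack=1)
Line 5: ['were', 'plate'] (min_width=10, slack=3)
Line 6: ['leaf', 'cloud'] (min_width=10, slack=3)
Line 7: ['train', 'milk'] (min_width=10, slack=3)
Line 8: ['early', 'I', 'code'] (min_width=12, slack=1)
Line 9: ['message'] (min_width=7, slack=6)
Line 10: ['rectangle'] (min_width=9, slack=4)
Line 11: ['vector'] (min_width=6, slack=7)

Answer: 1 1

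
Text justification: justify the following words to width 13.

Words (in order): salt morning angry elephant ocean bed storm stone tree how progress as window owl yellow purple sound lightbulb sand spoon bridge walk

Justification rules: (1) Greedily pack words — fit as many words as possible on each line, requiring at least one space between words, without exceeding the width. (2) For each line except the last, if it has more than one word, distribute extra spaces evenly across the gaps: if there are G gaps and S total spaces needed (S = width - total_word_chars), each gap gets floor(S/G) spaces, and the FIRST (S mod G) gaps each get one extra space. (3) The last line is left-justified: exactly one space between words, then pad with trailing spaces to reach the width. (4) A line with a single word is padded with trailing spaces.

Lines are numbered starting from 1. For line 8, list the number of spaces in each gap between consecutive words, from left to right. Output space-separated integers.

Line 1: ['salt', 'morning'] (min_width=12, slack=1)
Line 2: ['angry'] (min_width=5, slack=8)
Line 3: ['elephant'] (min_width=8, slack=5)
Line 4: ['ocean', 'bed'] (min_width=9, slack=4)
Line 5: ['storm', 'stone'] (min_width=11, slack=2)
Line 6: ['tree', 'how'] (min_width=8, slack=5)
Line 7: ['progress', 'as'] (min_width=11, slack=2)
Line 8: ['window', 'owl'] (min_width=10, slack=3)
Line 9: ['yellow', 'purple'] (min_width=13, slack=0)
Line 10: ['sound'] (min_width=5, slack=8)
Line 11: ['lightbulb'] (min_width=9, slack=4)
Line 12: ['sand', 'spoon'] (min_width=10, slack=3)
Line 13: ['bridge', 'walk'] (min_width=11, slack=2)

Answer: 4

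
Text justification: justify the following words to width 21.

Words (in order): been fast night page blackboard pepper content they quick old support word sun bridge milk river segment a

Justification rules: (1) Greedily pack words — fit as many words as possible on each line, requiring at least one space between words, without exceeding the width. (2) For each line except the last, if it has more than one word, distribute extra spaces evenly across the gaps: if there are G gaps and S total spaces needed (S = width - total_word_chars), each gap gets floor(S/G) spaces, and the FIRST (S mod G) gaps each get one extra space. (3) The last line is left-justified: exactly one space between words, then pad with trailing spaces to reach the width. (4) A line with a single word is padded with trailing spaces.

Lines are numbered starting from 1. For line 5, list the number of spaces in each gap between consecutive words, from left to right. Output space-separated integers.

Answer: 3 3

Derivation:
Line 1: ['been', 'fast', 'night', 'page'] (min_width=20, slack=1)
Line 2: ['blackboard', 'pepper'] (min_width=17, slack=4)
Line 3: ['content', 'they', 'quick'] (min_width=18, slack=3)
Line 4: ['old', 'support', 'word', 'sun'] (min_width=20, slack=1)
Line 5: ['bridge', 'milk', 'river'] (min_width=17, slack=4)
Line 6: ['segment', 'a'] (min_width=9, slack=12)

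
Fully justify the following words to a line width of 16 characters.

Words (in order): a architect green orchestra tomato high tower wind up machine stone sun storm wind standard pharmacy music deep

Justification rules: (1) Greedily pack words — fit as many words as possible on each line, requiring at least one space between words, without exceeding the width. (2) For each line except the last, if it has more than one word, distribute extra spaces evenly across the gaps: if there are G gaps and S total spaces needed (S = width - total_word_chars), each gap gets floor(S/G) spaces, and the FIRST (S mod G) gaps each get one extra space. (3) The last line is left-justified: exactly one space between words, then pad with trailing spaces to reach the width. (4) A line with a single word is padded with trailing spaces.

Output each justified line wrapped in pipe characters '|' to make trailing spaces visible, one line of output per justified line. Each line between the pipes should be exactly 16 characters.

Answer: |a      architect|
|green  orchestra|
|tomato      high|
|tower   wind  up|
|machine    stone|
|sun  storm  wind|
|standard        |
|pharmacy   music|
|deep            |

Derivation:
Line 1: ['a', 'architect'] (min_width=11, slack=5)
Line 2: ['green', 'orchestra'] (min_width=15, slack=1)
Line 3: ['tomato', 'high'] (min_width=11, slack=5)
Line 4: ['tower', 'wind', 'up'] (min_width=13, slack=3)
Line 5: ['machine', 'stone'] (min_width=13, slack=3)
Line 6: ['sun', 'storm', 'wind'] (min_width=14, slack=2)
Line 7: ['standard'] (min_width=8, slack=8)
Line 8: ['pharmacy', 'music'] (min_width=14, slack=2)
Line 9: ['deep'] (min_width=4, slack=12)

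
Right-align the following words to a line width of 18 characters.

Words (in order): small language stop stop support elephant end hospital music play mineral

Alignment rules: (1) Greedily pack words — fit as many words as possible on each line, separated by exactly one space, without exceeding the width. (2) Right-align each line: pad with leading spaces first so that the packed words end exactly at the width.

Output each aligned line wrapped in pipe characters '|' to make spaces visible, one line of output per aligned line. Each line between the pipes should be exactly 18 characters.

Line 1: ['small', 'language'] (min_width=14, slack=4)
Line 2: ['stop', 'stop', 'support'] (min_width=17, slack=1)
Line 3: ['elephant', 'end'] (min_width=12, slack=6)
Line 4: ['hospital', 'music'] (min_width=14, slack=4)
Line 5: ['play', 'mineral'] (min_width=12, slack=6)

Answer: |    small language|
| stop stop support|
|      elephant end|
|    hospital music|
|      play mineral|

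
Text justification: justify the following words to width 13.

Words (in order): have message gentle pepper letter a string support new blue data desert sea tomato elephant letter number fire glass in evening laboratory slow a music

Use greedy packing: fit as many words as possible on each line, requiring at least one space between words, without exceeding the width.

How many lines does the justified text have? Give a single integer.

Line 1: ['have', 'message'] (min_width=12, slack=1)
Line 2: ['gentle', 'pepper'] (min_width=13, slack=0)
Line 3: ['letter', 'a'] (min_width=8, slack=5)
Line 4: ['string'] (min_width=6, slack=7)
Line 5: ['support', 'new'] (min_width=11, slack=2)
Line 6: ['blue', 'data'] (min_width=9, slack=4)
Line 7: ['desert', 'sea'] (min_width=10, slack=3)
Line 8: ['tomato'] (min_width=6, slack=7)
Line 9: ['elephant'] (min_width=8, slack=5)
Line 10: ['letter', 'number'] (min_width=13, slack=0)
Line 11: ['fire', 'glass', 'in'] (min_width=13, slack=0)
Line 12: ['evening'] (min_width=7, slack=6)
Line 13: ['laboratory'] (min_width=10, slack=3)
Line 14: ['slow', 'a', 'music'] (min_width=12, slack=1)
Total lines: 14

Answer: 14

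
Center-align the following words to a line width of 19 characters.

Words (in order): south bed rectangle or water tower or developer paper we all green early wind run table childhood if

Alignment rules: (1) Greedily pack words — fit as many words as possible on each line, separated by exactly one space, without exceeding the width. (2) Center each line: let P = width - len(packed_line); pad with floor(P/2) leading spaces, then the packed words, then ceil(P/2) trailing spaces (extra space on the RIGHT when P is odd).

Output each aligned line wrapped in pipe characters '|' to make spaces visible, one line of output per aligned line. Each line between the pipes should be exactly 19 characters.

Answer: |south bed rectangle|
| or water tower or |
|developer paper we |
|  all green early  |
|  wind run table   |
|   childhood if    |

Derivation:
Line 1: ['south', 'bed', 'rectangle'] (min_width=19, slack=0)
Line 2: ['or', 'water', 'tower', 'or'] (min_width=17, slack=2)
Line 3: ['developer', 'paper', 'we'] (min_width=18, slack=1)
Line 4: ['all', 'green', 'early'] (min_width=15, slack=4)
Line 5: ['wind', 'run', 'table'] (min_width=14, slack=5)
Line 6: ['childhood', 'if'] (min_width=12, slack=7)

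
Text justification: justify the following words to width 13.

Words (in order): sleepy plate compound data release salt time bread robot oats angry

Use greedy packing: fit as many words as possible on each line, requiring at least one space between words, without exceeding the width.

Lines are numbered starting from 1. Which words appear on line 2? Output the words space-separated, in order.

Answer: compound data

Derivation:
Line 1: ['sleepy', 'plate'] (min_width=12, slack=1)
Line 2: ['compound', 'data'] (min_width=13, slack=0)
Line 3: ['release', 'salt'] (min_width=12, slack=1)
Line 4: ['time', 'bread'] (min_width=10, slack=3)
Line 5: ['robot', 'oats'] (min_width=10, slack=3)
Line 6: ['angry'] (min_width=5, slack=8)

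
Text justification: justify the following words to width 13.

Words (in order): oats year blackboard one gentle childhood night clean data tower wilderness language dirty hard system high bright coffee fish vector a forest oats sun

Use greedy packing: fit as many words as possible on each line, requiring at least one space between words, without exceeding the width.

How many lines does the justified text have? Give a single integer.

Line 1: ['oats', 'year'] (min_width=9, slack=4)
Line 2: ['blackboard'] (min_width=10, slack=3)
Line 3: ['one', 'gentle'] (min_width=10, slack=3)
Line 4: ['childhood'] (min_width=9, slack=4)
Line 5: ['night', 'clean'] (min_width=11, slack=2)
Line 6: ['data', 'tower'] (min_width=10, slack=3)
Line 7: ['wilderness'] (min_width=10, slack=3)
Line 8: ['language'] (min_width=8, slack=5)
Line 9: ['dirty', 'hard'] (min_width=10, slack=3)
Line 10: ['system', 'high'] (min_width=11, slack=2)
Line 11: ['bright', 'coffee'] (min_width=13, slack=0)
Line 12: ['fish', 'vector', 'a'] (min_width=13, slack=0)
Line 13: ['forest', 'oats'] (min_width=11, slack=2)
Line 14: ['sun'] (min_width=3, slack=10)
Total lines: 14

Answer: 14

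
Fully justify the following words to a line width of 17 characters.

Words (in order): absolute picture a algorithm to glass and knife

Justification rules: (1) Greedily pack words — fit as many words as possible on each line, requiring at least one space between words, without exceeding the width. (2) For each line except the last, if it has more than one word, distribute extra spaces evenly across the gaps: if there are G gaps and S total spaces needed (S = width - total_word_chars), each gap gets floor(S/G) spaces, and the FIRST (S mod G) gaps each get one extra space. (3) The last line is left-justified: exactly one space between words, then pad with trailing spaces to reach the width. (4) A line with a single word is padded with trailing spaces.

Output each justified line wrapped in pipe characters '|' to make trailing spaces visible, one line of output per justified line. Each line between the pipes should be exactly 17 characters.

Answer: |absolute  picture|
|a   algorithm  to|
|glass and knife  |

Derivation:
Line 1: ['absolute', 'picture'] (min_width=16, slack=1)
Line 2: ['a', 'algorithm', 'to'] (min_width=14, slack=3)
Line 3: ['glass', 'and', 'knife'] (min_width=15, slack=2)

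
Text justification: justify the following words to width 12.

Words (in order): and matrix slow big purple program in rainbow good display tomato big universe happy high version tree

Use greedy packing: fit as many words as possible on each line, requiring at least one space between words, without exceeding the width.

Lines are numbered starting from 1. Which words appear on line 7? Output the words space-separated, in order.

Answer: tomato big

Derivation:
Line 1: ['and', 'matrix'] (min_width=10, slack=2)
Line 2: ['slow', 'big'] (min_width=8, slack=4)
Line 3: ['purple'] (min_width=6, slack=6)
Line 4: ['program', 'in'] (min_width=10, slack=2)
Line 5: ['rainbow', 'good'] (min_width=12, slack=0)
Line 6: ['display'] (min_width=7, slack=5)
Line 7: ['tomato', 'big'] (min_width=10, slack=2)
Line 8: ['universe'] (min_width=8, slack=4)
Line 9: ['happy', 'high'] (min_width=10, slack=2)
Line 10: ['version', 'tree'] (min_width=12, slack=0)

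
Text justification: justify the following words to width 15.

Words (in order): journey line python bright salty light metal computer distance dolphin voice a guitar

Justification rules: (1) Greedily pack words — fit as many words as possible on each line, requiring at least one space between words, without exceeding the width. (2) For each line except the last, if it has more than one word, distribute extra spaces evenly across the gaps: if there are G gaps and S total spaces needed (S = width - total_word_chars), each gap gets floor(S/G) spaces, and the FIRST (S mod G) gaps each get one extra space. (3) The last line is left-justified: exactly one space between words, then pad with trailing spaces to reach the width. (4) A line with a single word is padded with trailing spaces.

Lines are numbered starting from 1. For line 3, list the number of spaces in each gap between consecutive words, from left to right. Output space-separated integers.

Line 1: ['journey', 'line'] (min_width=12, slack=3)
Line 2: ['python', 'bright'] (min_width=13, slack=2)
Line 3: ['salty', 'light'] (min_width=11, slack=4)
Line 4: ['metal', 'computer'] (min_width=14, slack=1)
Line 5: ['distance'] (min_width=8, slack=7)
Line 6: ['dolphin', 'voice', 'a'] (min_width=15, slack=0)
Line 7: ['guitar'] (min_width=6, slack=9)

Answer: 5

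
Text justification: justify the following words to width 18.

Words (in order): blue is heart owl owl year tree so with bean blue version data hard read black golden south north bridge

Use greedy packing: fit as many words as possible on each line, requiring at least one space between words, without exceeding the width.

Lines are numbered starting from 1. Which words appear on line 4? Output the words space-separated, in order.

Answer: version data hard

Derivation:
Line 1: ['blue', 'is', 'heart', 'owl'] (min_width=17, slack=1)
Line 2: ['owl', 'year', 'tree', 'so'] (min_width=16, slack=2)
Line 3: ['with', 'bean', 'blue'] (min_width=14, slack=4)
Line 4: ['version', 'data', 'hard'] (min_width=17, slack=1)
Line 5: ['read', 'black', 'golden'] (min_width=17, slack=1)
Line 6: ['south', 'north', 'bridge'] (min_width=18, slack=0)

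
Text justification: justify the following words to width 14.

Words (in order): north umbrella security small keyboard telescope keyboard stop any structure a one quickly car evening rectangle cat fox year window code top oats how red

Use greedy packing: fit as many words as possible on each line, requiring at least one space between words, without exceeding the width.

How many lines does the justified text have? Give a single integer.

Answer: 13

Derivation:
Line 1: ['north', 'umbrella'] (min_width=14, slack=0)
Line 2: ['security', 'small'] (min_width=14, slack=0)
Line 3: ['keyboard'] (min_width=8, slack=6)
Line 4: ['telescope'] (min_width=9, slack=5)
Line 5: ['keyboard', 'stop'] (min_width=13, slack=1)
Line 6: ['any', 'structure'] (min_width=13, slack=1)
Line 7: ['a', 'one', 'quickly'] (min_width=13, slack=1)
Line 8: ['car', 'evening'] (min_width=11, slack=3)
Line 9: ['rectangle', 'cat'] (min_width=13, slack=1)
Line 10: ['fox', 'year'] (min_width=8, slack=6)
Line 11: ['window', 'code'] (min_width=11, slack=3)
Line 12: ['top', 'oats', 'how'] (min_width=12, slack=2)
Line 13: ['red'] (min_width=3, slack=11)
Total lines: 13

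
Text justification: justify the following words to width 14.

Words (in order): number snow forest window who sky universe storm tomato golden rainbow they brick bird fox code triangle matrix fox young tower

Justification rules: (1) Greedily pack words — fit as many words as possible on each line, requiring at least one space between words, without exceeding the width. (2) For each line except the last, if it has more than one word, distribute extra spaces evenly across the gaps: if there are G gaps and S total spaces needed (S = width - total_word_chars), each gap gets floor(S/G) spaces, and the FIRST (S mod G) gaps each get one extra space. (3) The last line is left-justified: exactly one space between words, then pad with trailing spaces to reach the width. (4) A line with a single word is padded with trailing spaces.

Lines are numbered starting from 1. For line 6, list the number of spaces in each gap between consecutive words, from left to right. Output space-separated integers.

Line 1: ['number', 'snow'] (min_width=11, slack=3)
Line 2: ['forest', 'window'] (min_width=13, slack=1)
Line 3: ['who', 'sky'] (min_width=7, slack=7)
Line 4: ['universe', 'storm'] (min_width=14, slack=0)
Line 5: ['tomato', 'golden'] (min_width=13, slack=1)
Line 6: ['rainbow', 'they'] (min_width=12, slack=2)
Line 7: ['brick', 'bird', 'fox'] (min_width=14, slack=0)
Line 8: ['code', 'triangle'] (min_width=13, slack=1)
Line 9: ['matrix', 'fox'] (min_width=10, slack=4)
Line 10: ['young', 'tower'] (min_width=11, slack=3)

Answer: 3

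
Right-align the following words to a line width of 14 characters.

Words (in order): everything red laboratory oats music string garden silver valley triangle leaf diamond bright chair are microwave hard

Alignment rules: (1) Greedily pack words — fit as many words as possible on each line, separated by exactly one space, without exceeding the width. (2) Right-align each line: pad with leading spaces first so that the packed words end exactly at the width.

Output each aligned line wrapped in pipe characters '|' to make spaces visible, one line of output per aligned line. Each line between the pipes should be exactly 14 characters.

Answer: |everything red|
|    laboratory|
|    oats music|
| string garden|
| silver valley|
| triangle leaf|
|diamond bright|
|     chair are|
|microwave hard|

Derivation:
Line 1: ['everything', 'red'] (min_width=14, slack=0)
Line 2: ['laboratory'] (min_width=10, slack=4)
Line 3: ['oats', 'music'] (min_width=10, slack=4)
Line 4: ['string', 'garden'] (min_width=13, slack=1)
Line 5: ['silver', 'valley'] (min_width=13, slack=1)
Line 6: ['triangle', 'leaf'] (min_width=13, slack=1)
Line 7: ['diamond', 'bright'] (min_width=14, slack=0)
Line 8: ['chair', 'are'] (min_width=9, slack=5)
Line 9: ['microwave', 'hard'] (min_width=14, slack=0)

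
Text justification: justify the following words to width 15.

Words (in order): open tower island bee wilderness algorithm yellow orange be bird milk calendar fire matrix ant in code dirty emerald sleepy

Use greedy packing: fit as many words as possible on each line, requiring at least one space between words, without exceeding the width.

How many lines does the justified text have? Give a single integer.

Answer: 10

Derivation:
Line 1: ['open', 'tower'] (min_width=10, slack=5)
Line 2: ['island', 'bee'] (min_width=10, slack=5)
Line 3: ['wilderness'] (min_width=10, slack=5)
Line 4: ['algorithm'] (min_width=9, slack=6)
Line 5: ['yellow', 'orange'] (min_width=13, slack=2)
Line 6: ['be', 'bird', 'milk'] (min_width=12, slack=3)
Line 7: ['calendar', 'fire'] (min_width=13, slack=2)
Line 8: ['matrix', 'ant', 'in'] (min_width=13, slack=2)
Line 9: ['code', 'dirty'] (min_width=10, slack=5)
Line 10: ['emerald', 'sleepy'] (min_width=14, slack=1)
Total lines: 10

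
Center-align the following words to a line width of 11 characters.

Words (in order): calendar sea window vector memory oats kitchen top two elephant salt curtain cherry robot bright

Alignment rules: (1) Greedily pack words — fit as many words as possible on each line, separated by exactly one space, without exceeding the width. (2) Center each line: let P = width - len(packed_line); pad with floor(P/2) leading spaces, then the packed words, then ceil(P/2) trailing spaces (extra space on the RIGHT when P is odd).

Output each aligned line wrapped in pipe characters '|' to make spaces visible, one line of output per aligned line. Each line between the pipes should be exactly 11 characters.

Line 1: ['calendar'] (min_width=8, slack=3)
Line 2: ['sea', 'window'] (min_width=10, slack=1)
Line 3: ['vector'] (min_width=6, slack=5)
Line 4: ['memory', 'oats'] (min_width=11, slack=0)
Line 5: ['kitchen', 'top'] (min_width=11, slack=0)
Line 6: ['two'] (min_width=3, slack=8)
Line 7: ['elephant'] (min_width=8, slack=3)
Line 8: ['salt'] (min_width=4, slack=7)
Line 9: ['curtain'] (min_width=7, slack=4)
Line 10: ['cherry'] (min_width=6, slack=5)
Line 11: ['robot'] (min_width=5, slack=6)
Line 12: ['bright'] (min_width=6, slack=5)

Answer: | calendar  |
|sea window |
|  vector   |
|memory oats|
|kitchen top|
|    two    |
| elephant  |
|   salt    |
|  curtain  |
|  cherry   |
|   robot   |
|  bright   |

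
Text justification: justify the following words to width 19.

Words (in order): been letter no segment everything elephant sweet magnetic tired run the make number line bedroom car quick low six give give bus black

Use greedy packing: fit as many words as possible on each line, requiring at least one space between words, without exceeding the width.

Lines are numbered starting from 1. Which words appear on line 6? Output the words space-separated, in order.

Answer: line bedroom car

Derivation:
Line 1: ['been', 'letter', 'no'] (min_width=14, slack=5)
Line 2: ['segment', 'everything'] (min_width=18, slack=1)
Line 3: ['elephant', 'sweet'] (min_width=14, slack=5)
Line 4: ['magnetic', 'tired', 'run'] (min_width=18, slack=1)
Line 5: ['the', 'make', 'number'] (min_width=15, slack=4)
Line 6: ['line', 'bedroom', 'car'] (min_width=16, slack=3)
Line 7: ['quick', 'low', 'six', 'give'] (min_width=18, slack=1)
Line 8: ['give', 'bus', 'black'] (min_width=14, slack=5)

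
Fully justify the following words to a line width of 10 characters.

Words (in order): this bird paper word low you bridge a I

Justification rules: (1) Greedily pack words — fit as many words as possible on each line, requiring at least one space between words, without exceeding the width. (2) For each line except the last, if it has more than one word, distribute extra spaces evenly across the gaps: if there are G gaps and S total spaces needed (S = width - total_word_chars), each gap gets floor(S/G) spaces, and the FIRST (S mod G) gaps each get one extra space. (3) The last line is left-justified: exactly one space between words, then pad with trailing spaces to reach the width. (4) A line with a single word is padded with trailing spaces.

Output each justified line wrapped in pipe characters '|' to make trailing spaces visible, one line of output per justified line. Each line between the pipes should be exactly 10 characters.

Answer: |this  bird|
|paper word|
|low    you|
|bridge a I|

Derivation:
Line 1: ['this', 'bird'] (min_width=9, slack=1)
Line 2: ['paper', 'word'] (min_width=10, slack=0)
Line 3: ['low', 'you'] (min_width=7, slack=3)
Line 4: ['bridge', 'a', 'I'] (min_width=10, slack=0)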